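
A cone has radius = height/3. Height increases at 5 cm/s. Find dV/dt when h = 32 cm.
5120π/9 cm³/s

V = (1/3)π(h/3)²h = πh³/27
dV/dt = πh²/9 · 5
At h = 32: dV/dt = 5120π/9 cm³/s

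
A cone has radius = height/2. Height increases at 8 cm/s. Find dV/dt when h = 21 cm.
882π cm³/s

V = (1/3)π(h/2)²h = πh³/12
dV/dt = πh²/4 · 8
At h = 21: dV/dt = 882π cm³/s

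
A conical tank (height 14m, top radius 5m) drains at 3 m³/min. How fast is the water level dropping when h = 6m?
49/(75π) ≈ 0.208 m/min

r/h = 5/14, so r = (5/14)h
V = (1/3)πr²h = (1/3)π((5/14)h)²h = (25/588)πh³
dV/dh = (25/196)πh²
dh/dt = (dV/dt)/(dV/dh) = -3/((25/196)π·6²) = -49/(75π) m/min
The level is dropping at 49/(75π) ≈ 0.208 m/min.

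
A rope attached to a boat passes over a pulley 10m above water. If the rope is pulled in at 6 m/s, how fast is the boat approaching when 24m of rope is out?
72√119/119 ≈ 6.6 m/s

rope² = x² + 10²
x = √(24² - 10²) = 2√119
dx/dt = (rope/x) · d(rope)/dt = (24/(2√119)) · (-6) = -72√119/119 m/s
The boat approaches at 72√119/119 ≈ 6.6 m/s.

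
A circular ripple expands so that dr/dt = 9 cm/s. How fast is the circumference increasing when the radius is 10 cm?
18π cm/s

C = 2πr
dC/dt = 2π · dr/dt = 2π · 9 = 18π cm/s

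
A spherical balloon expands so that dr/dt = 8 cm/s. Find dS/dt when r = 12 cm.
768π cm²/s

S = 4πr²
dS/dt = dS/dr · dr/dt = 8πr · 8
At r = 12: dS/dt = 768π cm²/s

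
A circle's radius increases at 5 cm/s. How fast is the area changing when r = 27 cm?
270π cm²/s

A = πr²
dA/dt = 2πr · dr/dt = 2π(27)(5) = 270π cm²/s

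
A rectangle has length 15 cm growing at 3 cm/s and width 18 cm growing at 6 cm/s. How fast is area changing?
144 cm²/s

A = lw
dA/dt = w·dl/dt + l·dw/dt = 18·3 + 15·6 = 144 cm²/s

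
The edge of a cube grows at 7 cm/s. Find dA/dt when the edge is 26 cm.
2184 cm²/s

A = 6s²
dA/dt = 12s · ds/dt = 12·26·7 = 2184 cm²/s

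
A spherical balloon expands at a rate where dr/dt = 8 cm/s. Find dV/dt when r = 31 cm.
30752π cm³/s

V = (4/3)πr³
dV/dt = dV/dr · dr/dt = 4πr² · 8
At r = 31: dV/dt = 30752π cm³/s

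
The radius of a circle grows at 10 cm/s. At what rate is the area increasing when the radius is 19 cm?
380π cm²/s

A = πr²
dA/dt = 2πr · dr/dt = 2π(19)(10) = 380π cm²/s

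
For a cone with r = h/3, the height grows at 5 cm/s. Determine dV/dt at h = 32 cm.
5120π/9 cm³/s

V = (1/3)π(h/3)²h = πh³/27
dV/dt = πh²/9 · 5
At h = 32: dV/dt = 5120π/9 cm³/s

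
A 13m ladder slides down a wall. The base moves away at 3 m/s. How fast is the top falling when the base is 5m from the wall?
5/4 = 1.25 m/s

x² + y² = 13²
2x·dx/dt + 2y·dy/dt = 0
dy/dt = -x/y · dx/dt = -5/12 · 3 = -5/4 m/s
The top is descending at 5/4 = 1.25 m/s.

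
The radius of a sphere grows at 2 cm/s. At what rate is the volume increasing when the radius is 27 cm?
5832π cm³/s

V = (4/3)πr³
dV/dt = dV/dr · dr/dt = 4πr² · 2
At r = 27: dV/dt = 5832π cm³/s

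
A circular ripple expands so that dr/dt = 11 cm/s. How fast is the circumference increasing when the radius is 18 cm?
22π cm/s

C = 2πr
dC/dt = 2π · dr/dt = 2π · 11 = 22π cm/s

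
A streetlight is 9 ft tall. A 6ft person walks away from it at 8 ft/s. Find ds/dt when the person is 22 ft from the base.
16 ft/s

By similar triangles: 9/(x+s) = 6/s
Solving: s = 6x/3
ds/dt = 6/3 · dx/dt = 2 · 8 = 16 ft/s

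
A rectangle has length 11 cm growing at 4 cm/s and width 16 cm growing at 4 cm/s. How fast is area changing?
108 cm²/s

A = lw
dA/dt = w·dl/dt + l·dw/dt = 16·4 + 11·4 = 108 cm²/s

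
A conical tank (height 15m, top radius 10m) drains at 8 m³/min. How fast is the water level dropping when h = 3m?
2/π ≈ 0.6366 m/min

r/h = 10/15, so r = (2/3)h
V = (1/3)πr²h = (1/3)π((2/3)h)²h = (4/27)πh³
dV/dh = (4/9)πh²
dh/dt = (dV/dt)/(dV/dh) = -8/((4/9)π·3²) = -2/π m/min
The level is dropping at 2/π ≈ 0.6366 m/min.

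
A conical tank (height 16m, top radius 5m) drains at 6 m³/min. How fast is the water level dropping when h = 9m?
512/(675π) ≈ 0.2414 m/min

r/h = 5/16, so r = (5/16)h
V = (1/3)πr²h = (1/3)π((5/16)h)²h = (25/768)πh³
dV/dh = (25/256)πh²
dh/dt = (dV/dt)/(dV/dh) = -6/((25/256)π·9²) = -512/(675π) m/min
The level is dropping at 512/(675π) ≈ 0.2414 m/min.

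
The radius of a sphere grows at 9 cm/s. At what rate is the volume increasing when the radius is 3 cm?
324π cm³/s

V = (4/3)πr³
dV/dt = dV/dr · dr/dt = 4πr² · 9
At r = 3: dV/dt = 324π cm³/s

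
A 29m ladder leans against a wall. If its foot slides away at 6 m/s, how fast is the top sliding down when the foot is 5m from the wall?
5√51/34 ≈ 1.05 m/s

x² + y² = 29²
2x·dx/dt + 2y·dy/dt = 0
dy/dt = -x/y · dx/dt = -5/(4√51) · 6 = -5√51/34 m/s
The top is descending at 5√51/34 ≈ 1.05 m/s.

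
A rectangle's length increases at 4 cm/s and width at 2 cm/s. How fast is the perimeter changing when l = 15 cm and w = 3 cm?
12 cm/s

P = 2(l + w)
dP/dt = 2(dl/dt + dw/dt) = 2(4 + 2) = 12 cm/s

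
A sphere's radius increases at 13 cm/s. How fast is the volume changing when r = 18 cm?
16848π cm³/s

V = (4/3)πr³
dV/dt = dV/dr · dr/dt = 4πr² · 13
At r = 18: dV/dt = 16848π cm³/s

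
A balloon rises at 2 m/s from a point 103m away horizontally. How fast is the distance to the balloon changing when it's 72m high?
144√15793/15793 ≈ 1.146 m/s

z² = 103² + y²
z = √(103² + 72²) = √15793
dz/dt = y/z · dy/dt = 72/√15793 · 2 = 144√15793/15793 ≈ 1.146 m/s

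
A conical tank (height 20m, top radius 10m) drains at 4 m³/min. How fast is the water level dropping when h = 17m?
16/(289π) ≈ 0.01762 m/min

r/h = 10/20, so r = (1/2)h
V = (1/3)πr²h = (1/3)π((1/2)h)²h = (1/12)πh³
dV/dh = (1/4)πh²
dh/dt = (dV/dt)/(dV/dh) = -4/((1/4)π·17²) = -16/(289π) m/min
The level is dropping at 16/(289π) ≈ 0.01762 m/min.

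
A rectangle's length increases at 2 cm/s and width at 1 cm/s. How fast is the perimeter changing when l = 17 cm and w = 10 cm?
6 cm/s

P = 2(l + w)
dP/dt = 2(dl/dt + dw/dt) = 2(2 + 1) = 6 cm/s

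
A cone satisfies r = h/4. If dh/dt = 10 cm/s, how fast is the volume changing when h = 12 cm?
90π cm³/s

V = (1/3)π(h/4)²h = πh³/48
dV/dt = πh²/16 · 10
At h = 12: dV/dt = 90π cm³/s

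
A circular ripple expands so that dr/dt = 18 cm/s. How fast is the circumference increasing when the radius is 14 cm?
36π cm/s

C = 2πr
dC/dt = 2π · dr/dt = 2π · 18 = 36π cm/s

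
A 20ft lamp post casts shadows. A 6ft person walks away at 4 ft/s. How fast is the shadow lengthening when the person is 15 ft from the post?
12/7 ft/s

By similar triangles: 20/(x+s) = 6/s
Solving: s = 6x/14
ds/dt = 6/14 · dx/dt = 3/7 · 4 = 12/7 ft/s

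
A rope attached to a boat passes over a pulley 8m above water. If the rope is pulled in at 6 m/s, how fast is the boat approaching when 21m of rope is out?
126√377/377 ≈ 6.489 m/s

rope² = x² + 8²
x = √(21² - 8²) = √377
dx/dt = (rope/x) · d(rope)/dt = (21/√377) · (-6) = -126√377/377 m/s
The boat approaches at 126√377/377 ≈ 6.489 m/s.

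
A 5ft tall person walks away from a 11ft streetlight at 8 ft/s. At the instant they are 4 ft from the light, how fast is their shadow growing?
20/3 ft/s

By similar triangles: 11/(x+s) = 5/s
Solving: s = 5x/6
ds/dt = 5/6 · dx/dt = 5/6 · 8 = 20/3 ft/s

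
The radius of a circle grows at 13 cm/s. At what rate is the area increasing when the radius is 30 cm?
780π cm²/s

A = πr²
dA/dt = 2πr · dr/dt = 2π(30)(13) = 780π cm²/s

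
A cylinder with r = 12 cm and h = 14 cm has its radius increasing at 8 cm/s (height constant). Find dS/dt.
608π cm²/s

S = 2πrh + 2πr² (lateral + bases)
dS/dt = (2πh + 4πr)·dr/dt = (2π·14 + 4π·12)·8
= 608π cm²/s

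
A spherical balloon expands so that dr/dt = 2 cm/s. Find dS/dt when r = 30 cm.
480π cm²/s

S = 4πr²
dS/dt = dS/dr · dr/dt = 8πr · 2
At r = 30: dS/dt = 480π cm²/s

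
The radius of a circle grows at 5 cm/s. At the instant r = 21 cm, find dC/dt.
10π cm/s

C = 2πr
dC/dt = 2π · dr/dt = 2π · 5 = 10π cm/s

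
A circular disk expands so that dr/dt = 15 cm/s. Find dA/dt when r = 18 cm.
540π cm²/s

A = πr²
dA/dt = 2πr · dr/dt = 2π(18)(15) = 540π cm²/s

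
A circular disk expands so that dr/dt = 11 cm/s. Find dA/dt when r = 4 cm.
88π cm²/s

A = πr²
dA/dt = 2πr · dr/dt = 2π(4)(11) = 88π cm²/s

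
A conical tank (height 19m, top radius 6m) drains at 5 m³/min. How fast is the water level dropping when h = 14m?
1805/(7056π) ≈ 0.08143 m/min

r/h = 6/19, so r = (6/19)h
V = (1/3)πr²h = (1/3)π((6/19)h)²h = (12/361)πh³
dV/dh = (36/361)πh²
dh/dt = (dV/dt)/(dV/dh) = -5/((36/361)π·14²) = -1805/(7056π) m/min
The level is dropping at 1805/(7056π) ≈ 0.08143 m/min.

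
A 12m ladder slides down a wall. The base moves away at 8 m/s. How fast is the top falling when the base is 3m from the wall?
8√15/15 ≈ 2.066 m/s

x² + y² = 12²
2x·dx/dt + 2y·dy/dt = 0
dy/dt = -x/y · dx/dt = -3/(3√15) · 8 = -8√15/15 m/s
The top is descending at 8√15/15 ≈ 2.066 m/s.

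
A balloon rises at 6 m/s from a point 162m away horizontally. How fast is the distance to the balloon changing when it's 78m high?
39√898/449 ≈ 2.603 m/s

z² = 162² + y²
z = √(162² + 78²) = 6√898
dz/dt = y/z · dy/dt = 78/(6√898) · 6 = 39√898/449 ≈ 2.603 m/s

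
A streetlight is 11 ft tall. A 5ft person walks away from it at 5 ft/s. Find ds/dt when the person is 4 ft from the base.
25/6 ft/s

By similar triangles: 11/(x+s) = 5/s
Solving: s = 5x/6
ds/dt = 5/6 · dx/dt = 5/6 · 5 = 25/6 ft/s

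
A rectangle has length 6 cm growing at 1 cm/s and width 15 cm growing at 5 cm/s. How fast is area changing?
45 cm²/s

A = lw
dA/dt = w·dl/dt + l·dw/dt = 15·1 + 6·5 = 45 cm²/s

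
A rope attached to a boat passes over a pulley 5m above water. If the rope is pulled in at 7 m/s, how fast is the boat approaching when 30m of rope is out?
6√35/5 ≈ 7.099 m/s

rope² = x² + 5²
x = √(30² - 5²) = 5√35
dx/dt = (rope/x) · d(rope)/dt = (30/(5√35)) · (-7) = -6√35/5 m/s
The boat approaches at 6√35/5 ≈ 7.099 m/s.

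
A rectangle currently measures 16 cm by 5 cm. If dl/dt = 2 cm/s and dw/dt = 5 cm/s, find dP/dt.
14 cm/s

P = 2(l + w)
dP/dt = 2(dl/dt + dw/dt) = 2(2 + 5) = 14 cm/s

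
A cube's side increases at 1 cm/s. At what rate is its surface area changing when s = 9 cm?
108 cm²/s

A = 6s²
dA/dt = 12s · ds/dt = 12·9·1 = 108 cm²/s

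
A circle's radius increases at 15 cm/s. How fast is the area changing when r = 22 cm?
660π cm²/s

A = πr²
dA/dt = 2πr · dr/dt = 2π(22)(15) = 660π cm²/s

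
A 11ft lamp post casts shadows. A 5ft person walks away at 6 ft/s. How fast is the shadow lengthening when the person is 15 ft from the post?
5 ft/s

By similar triangles: 11/(x+s) = 5/s
Solving: s = 5x/6
ds/dt = 5/6 · dx/dt = 5/6 · 6 = 5 ft/s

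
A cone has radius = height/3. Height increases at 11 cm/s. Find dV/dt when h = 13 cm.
1859π/9 cm³/s

V = (1/3)π(h/3)²h = πh³/27
dV/dt = πh²/9 · 11
At h = 13: dV/dt = 1859π/9 cm³/s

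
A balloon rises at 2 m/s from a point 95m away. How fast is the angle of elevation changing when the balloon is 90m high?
0.011095 rad/s

tan(θ) = y/95
sec²(θ) · dθ/dt = (1/95) · dy/dt
dθ/dt = cos²(θ)/95 · 2 = 95/(95² + 90²) · 2
dθ/dt = 0.011095 rad/s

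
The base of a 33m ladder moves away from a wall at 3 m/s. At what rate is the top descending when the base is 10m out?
30√989/989 ≈ 0.9539 m/s

x² + y² = 33²
2x·dx/dt + 2y·dy/dt = 0
dy/dt = -x/y · dx/dt = -10/√989 · 3 = -30√989/989 m/s
The top is descending at 30√989/989 ≈ 0.9539 m/s.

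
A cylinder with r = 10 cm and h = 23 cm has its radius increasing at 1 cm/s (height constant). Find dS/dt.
86π cm²/s

S = 2πrh + 2πr² (lateral + bases)
dS/dt = (2πh + 4πr)·dr/dt = (2π·23 + 4π·10)·1
= 86π cm²/s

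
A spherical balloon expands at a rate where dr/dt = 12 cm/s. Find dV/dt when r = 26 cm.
32448π cm³/s

V = (4/3)πr³
dV/dt = dV/dr · dr/dt = 4πr² · 12
At r = 26: dV/dt = 32448π cm³/s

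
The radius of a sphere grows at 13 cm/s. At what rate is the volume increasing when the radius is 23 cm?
27508π cm³/s

V = (4/3)πr³
dV/dt = dV/dr · dr/dt = 4πr² · 13
At r = 23: dV/dt = 27508π cm³/s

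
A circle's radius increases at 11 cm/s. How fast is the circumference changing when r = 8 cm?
22π cm/s

C = 2πr
dC/dt = 2π · dr/dt = 2π · 11 = 22π cm/s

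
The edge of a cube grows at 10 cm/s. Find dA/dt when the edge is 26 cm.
3120 cm²/s

A = 6s²
dA/dt = 12s · ds/dt = 12·26·10 = 3120 cm²/s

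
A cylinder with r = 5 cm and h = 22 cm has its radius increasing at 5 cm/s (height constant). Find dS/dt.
320π cm²/s

S = 2πrh + 2πr² (lateral + bases)
dS/dt = (2πh + 4πr)·dr/dt = (2π·22 + 4π·5)·5
= 320π cm²/s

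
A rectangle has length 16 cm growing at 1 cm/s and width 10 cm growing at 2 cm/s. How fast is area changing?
42 cm²/s

A = lw
dA/dt = w·dl/dt + l·dw/dt = 10·1 + 16·2 = 42 cm²/s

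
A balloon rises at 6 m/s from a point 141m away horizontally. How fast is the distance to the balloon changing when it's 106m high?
636√37/1073 ≈ 3.605 m/s

z² = 141² + y²
z = √(141² + 106²) = 29√37
dz/dt = y/z · dy/dt = 106/(29√37) · 6 = 636√37/1073 ≈ 3.605 m/s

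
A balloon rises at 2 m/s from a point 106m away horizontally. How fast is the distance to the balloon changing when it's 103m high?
206√21845/21845 ≈ 1.394 m/s

z² = 106² + y²
z = √(106² + 103²) = √21845
dz/dt = y/z · dy/dt = 103/√21845 · 2 = 206√21845/21845 ≈ 1.394 m/s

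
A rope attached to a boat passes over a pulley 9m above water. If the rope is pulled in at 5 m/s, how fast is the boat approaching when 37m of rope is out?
185√322/644 ≈ 5.155 m/s

rope² = x² + 9²
x = √(37² - 9²) = 2√322
dx/dt = (rope/x) · d(rope)/dt = (37/(2√322)) · (-5) = -185√322/644 m/s
The boat approaches at 185√322/644 ≈ 5.155 m/s.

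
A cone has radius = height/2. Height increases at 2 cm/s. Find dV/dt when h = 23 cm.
529π/2 cm³/s

V = (1/3)π(h/2)²h = πh³/12
dV/dt = πh²/4 · 2
At h = 23: dV/dt = 529π/2 cm³/s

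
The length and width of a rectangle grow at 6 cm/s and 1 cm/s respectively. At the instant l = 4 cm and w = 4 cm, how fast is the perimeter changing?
14 cm/s

P = 2(l + w)
dP/dt = 2(dl/dt + dw/dt) = 2(6 + 1) = 14 cm/s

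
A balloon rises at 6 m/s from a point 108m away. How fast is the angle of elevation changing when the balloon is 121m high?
0.024634 rad/s

tan(θ) = y/108
sec²(θ) · dθ/dt = (1/108) · dy/dt
dθ/dt = cos²(θ)/108 · 6 = 108/(108² + 121²) · 6
dθ/dt = 0.024634 rad/s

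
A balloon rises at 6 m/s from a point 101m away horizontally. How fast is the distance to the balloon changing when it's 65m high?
195√14426/7213 ≈ 3.247 m/s

z² = 101² + y²
z = √(101² + 65²) = √14426
dz/dt = y/z · dy/dt = 65/√14426 · 6 = 195√14426/7213 ≈ 3.247 m/s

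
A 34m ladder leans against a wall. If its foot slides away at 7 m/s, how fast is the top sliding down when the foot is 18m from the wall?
63√13/52 ≈ 4.368 m/s

x² + y² = 34²
2x·dx/dt + 2y·dy/dt = 0
dy/dt = -x/y · dx/dt = -18/(8√13) · 7 = -63√13/52 m/s
The top is descending at 63√13/52 ≈ 4.368 m/s.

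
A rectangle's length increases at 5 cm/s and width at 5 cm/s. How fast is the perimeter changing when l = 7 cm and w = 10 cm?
20 cm/s

P = 2(l + w)
dP/dt = 2(dl/dt + dw/dt) = 2(5 + 5) = 20 cm/s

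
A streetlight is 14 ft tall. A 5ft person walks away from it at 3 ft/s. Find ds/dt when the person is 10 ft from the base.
5/3 ft/s

By similar triangles: 14/(x+s) = 5/s
Solving: s = 5x/9
ds/dt = 5/9 · dx/dt = 5/9 · 3 = 5/3 ft/s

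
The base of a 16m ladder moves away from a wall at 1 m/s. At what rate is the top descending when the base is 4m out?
√15/15 ≈ 0.2582 m/s

x² + y² = 16²
2x·dx/dt + 2y·dy/dt = 0
dy/dt = -x/y · dx/dt = -4/(4√15) · 1 = -√15/15 m/s
The top is descending at √15/15 ≈ 0.2582 m/s.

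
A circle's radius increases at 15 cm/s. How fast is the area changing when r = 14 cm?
420π cm²/s

A = πr²
dA/dt = 2πr · dr/dt = 2π(14)(15) = 420π cm²/s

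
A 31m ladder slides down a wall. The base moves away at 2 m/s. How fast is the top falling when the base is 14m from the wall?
28√85/255 ≈ 1.012 m/s

x² + y² = 31²
2x·dx/dt + 2y·dy/dt = 0
dy/dt = -x/y · dx/dt = -14/(3√85) · 2 = -28√85/255 m/s
The top is descending at 28√85/255 ≈ 1.012 m/s.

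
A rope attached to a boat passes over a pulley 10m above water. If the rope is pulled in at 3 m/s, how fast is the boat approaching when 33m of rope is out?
99√989/989 ≈ 3.148 m/s

rope² = x² + 10²
x = √(33² - 10²) = √989
dx/dt = (rope/x) · d(rope)/dt = (33/√989) · (-3) = -99√989/989 m/s
The boat approaches at 99√989/989 ≈ 3.148 m/s.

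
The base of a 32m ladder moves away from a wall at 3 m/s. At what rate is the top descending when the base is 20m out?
5√39/13 ≈ 2.402 m/s

x² + y² = 32²
2x·dx/dt + 2y·dy/dt = 0
dy/dt = -x/y · dx/dt = -20/(4√39) · 3 = -5√39/13 m/s
The top is descending at 5√39/13 ≈ 2.402 m/s.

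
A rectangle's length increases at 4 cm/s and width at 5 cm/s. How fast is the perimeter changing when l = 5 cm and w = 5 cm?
18 cm/s

P = 2(l + w)
dP/dt = 2(dl/dt + dw/dt) = 2(4 + 5) = 18 cm/s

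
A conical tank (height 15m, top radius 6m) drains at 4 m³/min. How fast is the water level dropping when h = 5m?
1/π ≈ 0.3183 m/min

r/h = 6/15, so r = (2/5)h
V = (1/3)πr²h = (1/3)π((2/5)h)²h = (4/75)πh³
dV/dh = (4/25)πh²
dh/dt = (dV/dt)/(dV/dh) = -4/((4/25)π·5²) = -1/π m/min
The level is dropping at 1/π ≈ 0.3183 m/min.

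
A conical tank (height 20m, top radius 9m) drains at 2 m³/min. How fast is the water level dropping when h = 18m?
200/(6561π) ≈ 0.009703 m/min

r/h = 9/20, so r = (9/20)h
V = (1/3)πr²h = (1/3)π((9/20)h)²h = (27/400)πh³
dV/dh = (81/400)πh²
dh/dt = (dV/dt)/(dV/dh) = -2/((81/400)π·18²) = -200/(6561π) m/min
The level is dropping at 200/(6561π) ≈ 0.009703 m/min.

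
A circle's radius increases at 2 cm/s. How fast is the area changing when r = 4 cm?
16π cm²/s

A = πr²
dA/dt = 2πr · dr/dt = 2π(4)(2) = 16π cm²/s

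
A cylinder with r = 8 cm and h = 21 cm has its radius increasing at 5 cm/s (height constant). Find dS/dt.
370π cm²/s

S = 2πrh + 2πr² (lateral + bases)
dS/dt = (2πh + 4πr)·dr/dt = (2π·21 + 4π·8)·5
= 370π cm²/s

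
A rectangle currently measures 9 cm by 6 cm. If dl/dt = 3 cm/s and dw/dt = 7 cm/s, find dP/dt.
20 cm/s

P = 2(l + w)
dP/dt = 2(dl/dt + dw/dt) = 2(3 + 7) = 20 cm/s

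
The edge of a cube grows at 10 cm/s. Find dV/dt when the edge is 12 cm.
4320 cm³/s

V = s³
dV/dt = 3s² · ds/dt = 3·12²·10 = 4320 cm³/s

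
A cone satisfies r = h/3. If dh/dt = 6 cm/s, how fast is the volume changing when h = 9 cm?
54π cm³/s

V = (1/3)π(h/3)²h = πh³/27
dV/dt = πh²/9 · 6
At h = 9: dV/dt = 54π cm³/s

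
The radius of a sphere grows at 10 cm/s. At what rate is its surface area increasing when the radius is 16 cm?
1280π cm²/s

S = 4πr²
dS/dt = dS/dr · dr/dt = 8πr · 10
At r = 16: dS/dt = 1280π cm²/s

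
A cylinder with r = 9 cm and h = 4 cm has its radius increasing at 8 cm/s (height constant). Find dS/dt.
352π cm²/s

S = 2πrh + 2πr² (lateral + bases)
dS/dt = (2πh + 4πr)·dr/dt = (2π·4 + 4π·9)·8
= 352π cm²/s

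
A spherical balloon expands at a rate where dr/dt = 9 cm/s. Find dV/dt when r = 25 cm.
22500π cm³/s

V = (4/3)πr³
dV/dt = dV/dr · dr/dt = 4πr² · 9
At r = 25: dV/dt = 22500π cm³/s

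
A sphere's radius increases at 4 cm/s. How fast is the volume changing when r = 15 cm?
3600π cm³/s

V = (4/3)πr³
dV/dt = dV/dr · dr/dt = 4πr² · 4
At r = 15: dV/dt = 3600π cm³/s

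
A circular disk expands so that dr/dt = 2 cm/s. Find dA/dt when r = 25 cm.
100π cm²/s

A = πr²
dA/dt = 2πr · dr/dt = 2π(25)(2) = 100π cm²/s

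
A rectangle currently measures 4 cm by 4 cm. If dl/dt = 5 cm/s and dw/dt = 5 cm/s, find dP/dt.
20 cm/s

P = 2(l + w)
dP/dt = 2(dl/dt + dw/dt) = 2(5 + 5) = 20 cm/s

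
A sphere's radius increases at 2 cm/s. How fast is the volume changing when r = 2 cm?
32π cm³/s

V = (4/3)πr³
dV/dt = dV/dr · dr/dt = 4πr² · 2
At r = 2: dV/dt = 32π cm³/s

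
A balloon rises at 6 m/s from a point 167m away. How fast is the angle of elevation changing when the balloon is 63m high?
0.031452 rad/s

tan(θ) = y/167
sec²(θ) · dθ/dt = (1/167) · dy/dt
dθ/dt = cos²(θ)/167 · 6 = 167/(167² + 63²) · 6
dθ/dt = 0.031452 rad/s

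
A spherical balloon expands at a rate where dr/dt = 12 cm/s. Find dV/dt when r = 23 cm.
25392π cm³/s

V = (4/3)πr³
dV/dt = dV/dr · dr/dt = 4πr² · 12
At r = 23: dV/dt = 25392π cm³/s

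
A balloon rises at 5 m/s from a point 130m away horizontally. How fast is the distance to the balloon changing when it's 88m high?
220√6161/6161 ≈ 2.803 m/s

z² = 130² + y²
z = √(130² + 88²) = 2√6161
dz/dt = y/z · dy/dt = 88/(2√6161) · 5 = 220√6161/6161 ≈ 2.803 m/s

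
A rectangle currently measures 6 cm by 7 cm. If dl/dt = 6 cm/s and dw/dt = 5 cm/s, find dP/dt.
22 cm/s

P = 2(l + w)
dP/dt = 2(dl/dt + dw/dt) = 2(6 + 5) = 22 cm/s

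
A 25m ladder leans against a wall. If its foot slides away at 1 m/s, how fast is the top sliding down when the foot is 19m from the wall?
19√66/132 ≈ 1.169 m/s

x² + y² = 25²
2x·dx/dt + 2y·dy/dt = 0
dy/dt = -x/y · dx/dt = -19/(2√66) · 1 = -19√66/132 m/s
The top is descending at 19√66/132 ≈ 1.169 m/s.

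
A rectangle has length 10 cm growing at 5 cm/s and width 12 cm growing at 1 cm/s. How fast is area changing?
70 cm²/s

A = lw
dA/dt = w·dl/dt + l·dw/dt = 12·5 + 10·1 = 70 cm²/s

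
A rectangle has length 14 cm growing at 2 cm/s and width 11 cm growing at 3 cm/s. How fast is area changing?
64 cm²/s

A = lw
dA/dt = w·dl/dt + l·dw/dt = 11·2 + 14·3 = 64 cm²/s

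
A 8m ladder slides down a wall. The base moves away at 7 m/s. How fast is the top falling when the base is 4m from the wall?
7√3/3 ≈ 4.041 m/s

x² + y² = 8²
2x·dx/dt + 2y·dy/dt = 0
dy/dt = -x/y · dx/dt = -4/(4√3) · 7 = -7√3/3 m/s
The top is descending at 7√3/3 ≈ 4.041 m/s.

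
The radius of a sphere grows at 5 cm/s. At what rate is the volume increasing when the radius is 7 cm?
980π cm³/s

V = (4/3)πr³
dV/dt = dV/dr · dr/dt = 4πr² · 5
At r = 7: dV/dt = 980π cm³/s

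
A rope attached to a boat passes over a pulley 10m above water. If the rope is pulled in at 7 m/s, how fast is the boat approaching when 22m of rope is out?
77√6/24 ≈ 7.859 m/s

rope² = x² + 10²
x = √(22² - 10²) = 8√6
dx/dt = (rope/x) · d(rope)/dt = (22/(8√6)) · (-7) = -77√6/24 m/s
The boat approaches at 77√6/24 ≈ 7.859 m/s.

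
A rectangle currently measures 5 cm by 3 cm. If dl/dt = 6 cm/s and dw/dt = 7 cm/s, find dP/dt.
26 cm/s

P = 2(l + w)
dP/dt = 2(dl/dt + dw/dt) = 2(6 + 7) = 26 cm/s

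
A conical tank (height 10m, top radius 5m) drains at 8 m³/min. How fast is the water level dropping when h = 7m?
32/(49π) ≈ 0.2079 m/min

r/h = 5/10, so r = (1/2)h
V = (1/3)πr²h = (1/3)π((1/2)h)²h = (1/12)πh³
dV/dh = (1/4)πh²
dh/dt = (dV/dt)/(dV/dh) = -8/((1/4)π·7²) = -32/(49π) m/min
The level is dropping at 32/(49π) ≈ 0.2079 m/min.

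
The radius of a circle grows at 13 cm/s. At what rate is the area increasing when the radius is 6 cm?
156π cm²/s

A = πr²
dA/dt = 2πr · dr/dt = 2π(6)(13) = 156π cm²/s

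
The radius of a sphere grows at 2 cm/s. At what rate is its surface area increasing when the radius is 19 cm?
304π cm²/s

S = 4πr²
dS/dt = dS/dr · dr/dt = 8πr · 2
At r = 19: dS/dt = 304π cm²/s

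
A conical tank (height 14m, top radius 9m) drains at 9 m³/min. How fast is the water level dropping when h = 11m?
196/(1089π) ≈ 0.05729 m/min

r/h = 9/14, so r = (9/14)h
V = (1/3)πr²h = (1/3)π((9/14)h)²h = (27/196)πh³
dV/dh = (81/196)πh²
dh/dt = (dV/dt)/(dV/dh) = -9/((81/196)π·11²) = -196/(1089π) m/min
The level is dropping at 196/(1089π) ≈ 0.05729 m/min.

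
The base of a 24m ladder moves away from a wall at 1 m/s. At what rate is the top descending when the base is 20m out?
5√11/11 ≈ 1.508 m/s

x² + y² = 24²
2x·dx/dt + 2y·dy/dt = 0
dy/dt = -x/y · dx/dt = -20/(4√11) · 1 = -5√11/11 m/s
The top is descending at 5√11/11 ≈ 1.508 m/s.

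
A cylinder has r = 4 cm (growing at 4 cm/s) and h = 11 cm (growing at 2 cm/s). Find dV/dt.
384π cm³/s

V = πr²h
dV/dt = 2πrh·dr/dt + πr²·dh/dt
= 2π(4)(11)(4) + π(4)²(2)
= 384π cm³/s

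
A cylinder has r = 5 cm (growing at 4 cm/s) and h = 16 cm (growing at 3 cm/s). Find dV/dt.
715π cm³/s

V = πr²h
dV/dt = 2πrh·dr/dt + πr²·dh/dt
= 2π(5)(16)(4) + π(5)²(3)
= 715π cm³/s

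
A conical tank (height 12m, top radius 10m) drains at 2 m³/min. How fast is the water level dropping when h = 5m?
72/(625π) ≈ 0.03667 m/min

r/h = 10/12, so r = (5/6)h
V = (1/3)πr²h = (1/3)π((5/6)h)²h = (25/108)πh³
dV/dh = (25/36)πh²
dh/dt = (dV/dt)/(dV/dh) = -2/((25/36)π·5²) = -72/(625π) m/min
The level is dropping at 72/(625π) ≈ 0.03667 m/min.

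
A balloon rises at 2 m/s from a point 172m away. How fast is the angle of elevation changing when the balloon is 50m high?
0.010722 rad/s

tan(θ) = y/172
sec²(θ) · dθ/dt = (1/172) · dy/dt
dθ/dt = cos²(θ)/172 · 2 = 172/(172² + 50²) · 2
dθ/dt = 0.010722 rad/s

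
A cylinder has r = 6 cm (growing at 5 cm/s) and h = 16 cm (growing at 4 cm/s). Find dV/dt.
1104π cm³/s

V = πr²h
dV/dt = 2πrh·dr/dt + πr²·dh/dt
= 2π(6)(16)(5) + π(6)²(4)
= 1104π cm³/s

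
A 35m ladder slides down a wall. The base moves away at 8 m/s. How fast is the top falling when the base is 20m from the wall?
32√33/33 ≈ 5.57 m/s

x² + y² = 35²
2x·dx/dt + 2y·dy/dt = 0
dy/dt = -x/y · dx/dt = -20/(5√33) · 8 = -32√33/33 m/s
The top is descending at 32√33/33 ≈ 5.57 m/s.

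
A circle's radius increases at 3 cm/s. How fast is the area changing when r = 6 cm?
36π cm²/s

A = πr²
dA/dt = 2πr · dr/dt = 2π(6)(3) = 36π cm²/s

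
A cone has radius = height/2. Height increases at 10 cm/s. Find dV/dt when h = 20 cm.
1000π cm³/s

V = (1/3)π(h/2)²h = πh³/12
dV/dt = πh²/4 · 10
At h = 20: dV/dt = 1000π cm³/s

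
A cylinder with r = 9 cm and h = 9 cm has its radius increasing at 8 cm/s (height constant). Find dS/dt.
432π cm²/s

S = 2πrh + 2πr² (lateral + bases)
dS/dt = (2πh + 4πr)·dr/dt = (2π·9 + 4π·9)·8
= 432π cm²/s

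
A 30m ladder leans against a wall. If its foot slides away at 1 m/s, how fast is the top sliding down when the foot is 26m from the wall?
13√14/28 ≈ 1.737 m/s

x² + y² = 30²
2x·dx/dt + 2y·dy/dt = 0
dy/dt = -x/y · dx/dt = -26/(4√14) · 1 = -13√14/28 m/s
The top is descending at 13√14/28 ≈ 1.737 m/s.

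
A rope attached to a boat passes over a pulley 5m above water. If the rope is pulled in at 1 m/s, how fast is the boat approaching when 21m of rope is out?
21√26/104 ≈ 1.03 m/s

rope² = x² + 5²
x = √(21² - 5²) = 4√26
dx/dt = (rope/x) · d(rope)/dt = (21/(4√26)) · (-1) = -21√26/104 m/s
The boat approaches at 21√26/104 ≈ 1.03 m/s.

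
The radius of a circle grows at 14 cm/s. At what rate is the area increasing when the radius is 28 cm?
784π cm²/s

A = πr²
dA/dt = 2πr · dr/dt = 2π(28)(14) = 784π cm²/s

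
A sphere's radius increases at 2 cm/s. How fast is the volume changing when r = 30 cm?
7200π cm³/s

V = (4/3)πr³
dV/dt = dV/dr · dr/dt = 4πr² · 2
At r = 30: dV/dt = 7200π cm³/s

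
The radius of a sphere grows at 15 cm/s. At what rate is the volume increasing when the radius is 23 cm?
31740π cm³/s

V = (4/3)πr³
dV/dt = dV/dr · dr/dt = 4πr² · 15
At r = 23: dV/dt = 31740π cm³/s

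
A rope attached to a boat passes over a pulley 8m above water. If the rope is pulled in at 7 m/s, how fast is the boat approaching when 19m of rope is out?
133√33/99 ≈ 7.717 m/s

rope² = x² + 8²
x = √(19² - 8²) = 3√33
dx/dt = (rope/x) · d(rope)/dt = (19/(3√33)) · (-7) = -133√33/99 m/s
The boat approaches at 133√33/99 ≈ 7.717 m/s.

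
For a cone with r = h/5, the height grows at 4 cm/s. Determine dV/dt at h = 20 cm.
64π cm³/s

V = (1/3)π(h/5)²h = πh³/75
dV/dt = πh²/25 · 4
At h = 20: dV/dt = 64π cm³/s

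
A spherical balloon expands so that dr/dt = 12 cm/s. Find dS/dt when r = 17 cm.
1632π cm²/s

S = 4πr²
dS/dt = dS/dr · dr/dt = 8πr · 12
At r = 17: dS/dt = 1632π cm²/s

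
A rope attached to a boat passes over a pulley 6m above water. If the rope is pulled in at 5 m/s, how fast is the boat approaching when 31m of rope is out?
31√37/37 ≈ 5.096 m/s

rope² = x² + 6²
x = √(31² - 6²) = 5√37
dx/dt = (rope/x) · d(rope)/dt = (31/(5√37)) · (-5) = -31√37/37 m/s
The boat approaches at 31√37/37 ≈ 5.096 m/s.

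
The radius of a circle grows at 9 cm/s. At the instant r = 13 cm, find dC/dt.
18π cm/s

C = 2πr
dC/dt = 2π · dr/dt = 2π · 9 = 18π cm/s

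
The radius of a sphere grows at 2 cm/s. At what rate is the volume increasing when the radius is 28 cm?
6272π cm³/s

V = (4/3)πr³
dV/dt = dV/dr · dr/dt = 4πr² · 2
At r = 28: dV/dt = 6272π cm³/s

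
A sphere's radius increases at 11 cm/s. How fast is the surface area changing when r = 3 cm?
264π cm²/s

S = 4πr²
dS/dt = dS/dr · dr/dt = 8πr · 11
At r = 3: dS/dt = 264π cm²/s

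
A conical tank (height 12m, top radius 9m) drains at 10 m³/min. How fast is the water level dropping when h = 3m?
160/(81π) ≈ 0.6288 m/min

r/h = 9/12, so r = (3/4)h
V = (1/3)πr²h = (1/3)π((3/4)h)²h = (3/16)πh³
dV/dh = (9/16)πh²
dh/dt = (dV/dt)/(dV/dh) = -10/((9/16)π·3²) = -160/(81π) m/min
The level is dropping at 160/(81π) ≈ 0.6288 m/min.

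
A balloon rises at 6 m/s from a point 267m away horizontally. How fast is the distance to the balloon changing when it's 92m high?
552√79753/79753 ≈ 1.955 m/s

z² = 267² + y²
z = √(267² + 92²) = √79753
dz/dt = y/z · dy/dt = 92/√79753 · 6 = 552√79753/79753 ≈ 1.955 m/s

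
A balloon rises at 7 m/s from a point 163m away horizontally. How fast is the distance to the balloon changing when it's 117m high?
819√40258/40258 ≈ 4.082 m/s

z² = 163² + y²
z = √(163² + 117²) = √40258
dz/dt = y/z · dy/dt = 117/√40258 · 7 = 819√40258/40258 ≈ 4.082 m/s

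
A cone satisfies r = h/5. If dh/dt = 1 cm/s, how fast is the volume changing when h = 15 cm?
9π cm³/s

V = (1/3)π(h/5)²h = πh³/75
dV/dt = πh²/25 · 1
At h = 15: dV/dt = 9π cm³/s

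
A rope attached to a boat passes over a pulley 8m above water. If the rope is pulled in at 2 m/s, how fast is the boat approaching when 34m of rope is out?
34√273/273 ≈ 2.058 m/s

rope² = x² + 8²
x = √(34² - 8²) = 2√273
dx/dt = (rope/x) · d(rope)/dt = (34/(2√273)) · (-2) = -34√273/273 m/s
The boat approaches at 34√273/273 ≈ 2.058 m/s.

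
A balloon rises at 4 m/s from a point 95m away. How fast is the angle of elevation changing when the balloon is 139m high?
0.013406 rad/s

tan(θ) = y/95
sec²(θ) · dθ/dt = (1/95) · dy/dt
dθ/dt = cos²(θ)/95 · 4 = 95/(95² + 139²) · 4
dθ/dt = 0.013406 rad/s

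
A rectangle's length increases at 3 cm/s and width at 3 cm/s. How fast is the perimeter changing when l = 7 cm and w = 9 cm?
12 cm/s

P = 2(l + w)
dP/dt = 2(dl/dt + dw/dt) = 2(3 + 3) = 12 cm/s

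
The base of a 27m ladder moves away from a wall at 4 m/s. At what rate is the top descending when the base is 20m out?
80√329/329 ≈ 4.411 m/s

x² + y² = 27²
2x·dx/dt + 2y·dy/dt = 0
dy/dt = -x/y · dx/dt = -20/√329 · 4 = -80√329/329 m/s
The top is descending at 80√329/329 ≈ 4.411 m/s.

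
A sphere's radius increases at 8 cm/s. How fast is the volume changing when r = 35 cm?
39200π cm³/s

V = (4/3)πr³
dV/dt = dV/dr · dr/dt = 4πr² · 8
At r = 35: dV/dt = 39200π cm³/s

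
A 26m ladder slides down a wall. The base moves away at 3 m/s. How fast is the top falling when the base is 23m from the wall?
23√3/7 ≈ 5.691 m/s

x² + y² = 26²
2x·dx/dt + 2y·dy/dt = 0
dy/dt = -x/y · dx/dt = -23/(7√3) · 3 = -23√3/7 m/s
The top is descending at 23√3/7 ≈ 5.691 m/s.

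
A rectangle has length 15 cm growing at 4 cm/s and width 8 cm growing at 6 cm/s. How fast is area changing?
122 cm²/s

A = lw
dA/dt = w·dl/dt + l·dw/dt = 8·4 + 15·6 = 122 cm²/s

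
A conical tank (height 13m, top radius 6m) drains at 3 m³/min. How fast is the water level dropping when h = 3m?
169/(108π) ≈ 0.4981 m/min

r/h = 6/13, so r = (6/13)h
V = (1/3)πr²h = (1/3)π((6/13)h)²h = (12/169)πh³
dV/dh = (36/169)πh²
dh/dt = (dV/dt)/(dV/dh) = -3/((36/169)π·3²) = -169/(108π) m/min
The level is dropping at 169/(108π) ≈ 0.4981 m/min.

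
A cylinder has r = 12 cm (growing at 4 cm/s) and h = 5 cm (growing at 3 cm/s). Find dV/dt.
912π cm³/s

V = πr²h
dV/dt = 2πrh·dr/dt + πr²·dh/dt
= 2π(12)(5)(4) + π(12)²(3)
= 912π cm³/s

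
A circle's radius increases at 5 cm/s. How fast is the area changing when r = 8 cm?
80π cm²/s

A = πr²
dA/dt = 2πr · dr/dt = 2π(8)(5) = 80π cm²/s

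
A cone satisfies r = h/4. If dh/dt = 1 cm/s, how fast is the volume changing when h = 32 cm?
64π cm³/s

V = (1/3)π(h/4)²h = πh³/48
dV/dt = πh²/16 · 1
At h = 32: dV/dt = 64π cm³/s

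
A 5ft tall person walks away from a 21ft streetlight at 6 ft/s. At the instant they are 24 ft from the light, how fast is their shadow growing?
15/8 ft/s

By similar triangles: 21/(x+s) = 5/s
Solving: s = 5x/16
ds/dt = 5/16 · dx/dt = 5/16 · 6 = 15/8 ft/s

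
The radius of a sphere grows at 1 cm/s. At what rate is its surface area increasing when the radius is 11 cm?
88π cm²/s

S = 4πr²
dS/dt = dS/dr · dr/dt = 8πr · 1
At r = 11: dS/dt = 88π cm²/s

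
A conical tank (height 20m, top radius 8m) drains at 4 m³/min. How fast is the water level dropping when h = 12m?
25/(144π) ≈ 0.05526 m/min

r/h = 8/20, so r = (2/5)h
V = (1/3)πr²h = (1/3)π((2/5)h)²h = (4/75)πh³
dV/dh = (4/25)πh²
dh/dt = (dV/dt)/(dV/dh) = -4/((4/25)π·12²) = -25/(144π) m/min
The level is dropping at 25/(144π) ≈ 0.05526 m/min.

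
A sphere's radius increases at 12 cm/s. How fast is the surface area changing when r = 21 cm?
2016π cm²/s

S = 4πr²
dS/dt = dS/dr · dr/dt = 8πr · 12
At r = 21: dS/dt = 2016π cm²/s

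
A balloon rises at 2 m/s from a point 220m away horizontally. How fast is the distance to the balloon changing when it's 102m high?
102√14701/14701 ≈ 0.8413 m/s

z² = 220² + y²
z = √(220² + 102²) = 2√14701
dz/dt = y/z · dy/dt = 102/(2√14701) · 2 = 102√14701/14701 ≈ 0.8413 m/s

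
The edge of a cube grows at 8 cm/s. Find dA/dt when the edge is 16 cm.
1536 cm²/s

A = 6s²
dA/dt = 12s · ds/dt = 12·16·8 = 1536 cm²/s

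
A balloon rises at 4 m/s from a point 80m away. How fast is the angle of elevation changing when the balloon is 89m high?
0.022345 rad/s

tan(θ) = y/80
sec²(θ) · dθ/dt = (1/80) · dy/dt
dθ/dt = cos²(θ)/80 · 4 = 80/(80² + 89²) · 4
dθ/dt = 0.022345 rad/s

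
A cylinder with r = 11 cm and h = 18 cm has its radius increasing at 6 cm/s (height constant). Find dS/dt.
480π cm²/s

S = 2πrh + 2πr² (lateral + bases)
dS/dt = (2πh + 4πr)·dr/dt = (2π·18 + 4π·11)·6
= 480π cm²/s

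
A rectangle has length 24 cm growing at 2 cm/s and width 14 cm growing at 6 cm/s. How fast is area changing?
172 cm²/s

A = lw
dA/dt = w·dl/dt + l·dw/dt = 14·2 + 24·6 = 172 cm²/s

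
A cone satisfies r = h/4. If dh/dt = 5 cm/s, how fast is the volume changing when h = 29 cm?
4205π/16 cm³/s

V = (1/3)π(h/4)²h = πh³/48
dV/dt = πh²/16 · 5
At h = 29: dV/dt = 4205π/16 cm³/s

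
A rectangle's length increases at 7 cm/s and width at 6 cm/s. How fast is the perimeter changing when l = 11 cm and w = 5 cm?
26 cm/s

P = 2(l + w)
dP/dt = 2(dl/dt + dw/dt) = 2(7 + 6) = 26 cm/s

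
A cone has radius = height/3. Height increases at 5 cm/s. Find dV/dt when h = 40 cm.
8000π/9 cm³/s

V = (1/3)π(h/3)²h = πh³/27
dV/dt = πh²/9 · 5
At h = 40: dV/dt = 8000π/9 cm³/s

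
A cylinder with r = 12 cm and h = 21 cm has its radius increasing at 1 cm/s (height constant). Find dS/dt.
90π cm²/s

S = 2πrh + 2πr² (lateral + bases)
dS/dt = (2πh + 4πr)·dr/dt = (2π·21 + 4π·12)·1
= 90π cm²/s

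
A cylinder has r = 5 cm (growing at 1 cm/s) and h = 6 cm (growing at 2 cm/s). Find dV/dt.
110π cm³/s

V = πr²h
dV/dt = 2πrh·dr/dt + πr²·dh/dt
= 2π(5)(6)(1) + π(5)²(2)
= 110π cm³/s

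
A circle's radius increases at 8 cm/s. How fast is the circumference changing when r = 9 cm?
16π cm/s

C = 2πr
dC/dt = 2π · dr/dt = 2π · 8 = 16π cm/s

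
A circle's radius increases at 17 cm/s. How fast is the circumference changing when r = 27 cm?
34π cm/s

C = 2πr
dC/dt = 2π · dr/dt = 2π · 17 = 34π cm/s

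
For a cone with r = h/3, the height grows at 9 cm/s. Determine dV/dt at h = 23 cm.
529π cm³/s

V = (1/3)π(h/3)²h = πh³/27
dV/dt = πh²/9 · 9
At h = 23: dV/dt = 529π cm³/s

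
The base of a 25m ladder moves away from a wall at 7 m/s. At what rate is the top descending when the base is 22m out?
154√141/141 ≈ 12.97 m/s

x² + y² = 25²
2x·dx/dt + 2y·dy/dt = 0
dy/dt = -x/y · dx/dt = -22/√141 · 7 = -154√141/141 m/s
The top is descending at 154√141/141 ≈ 12.97 m/s.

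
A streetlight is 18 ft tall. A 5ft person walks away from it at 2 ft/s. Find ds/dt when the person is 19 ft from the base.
10/13 ft/s

By similar triangles: 18/(x+s) = 5/s
Solving: s = 5x/13
ds/dt = 5/13 · dx/dt = 5/13 · 2 = 10/13 ft/s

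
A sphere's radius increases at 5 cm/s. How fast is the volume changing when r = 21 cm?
8820π cm³/s

V = (4/3)πr³
dV/dt = dV/dr · dr/dt = 4πr² · 5
At r = 21: dV/dt = 8820π cm³/s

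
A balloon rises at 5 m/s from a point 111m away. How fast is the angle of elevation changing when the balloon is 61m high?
0.034597 rad/s

tan(θ) = y/111
sec²(θ) · dθ/dt = (1/111) · dy/dt
dθ/dt = cos²(θ)/111 · 5 = 111/(111² + 61²) · 5
dθ/dt = 0.034597 rad/s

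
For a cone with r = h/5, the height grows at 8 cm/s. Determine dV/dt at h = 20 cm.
128π cm³/s

V = (1/3)π(h/5)²h = πh³/75
dV/dt = πh²/25 · 8
At h = 20: dV/dt = 128π cm³/s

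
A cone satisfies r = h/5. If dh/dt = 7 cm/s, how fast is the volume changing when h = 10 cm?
28π cm³/s

V = (1/3)π(h/5)²h = πh³/75
dV/dt = πh²/25 · 7
At h = 10: dV/dt = 28π cm³/s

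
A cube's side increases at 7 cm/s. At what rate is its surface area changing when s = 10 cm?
840 cm²/s

A = 6s²
dA/dt = 12s · ds/dt = 12·10·7 = 840 cm²/s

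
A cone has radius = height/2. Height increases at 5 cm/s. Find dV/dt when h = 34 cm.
1445π cm³/s

V = (1/3)π(h/2)²h = πh³/12
dV/dt = πh²/4 · 5
At h = 34: dV/dt = 1445π cm³/s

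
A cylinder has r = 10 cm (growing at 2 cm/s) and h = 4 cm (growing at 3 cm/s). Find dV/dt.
460π cm³/s

V = πr²h
dV/dt = 2πrh·dr/dt + πr²·dh/dt
= 2π(10)(4)(2) + π(10)²(3)
= 460π cm³/s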